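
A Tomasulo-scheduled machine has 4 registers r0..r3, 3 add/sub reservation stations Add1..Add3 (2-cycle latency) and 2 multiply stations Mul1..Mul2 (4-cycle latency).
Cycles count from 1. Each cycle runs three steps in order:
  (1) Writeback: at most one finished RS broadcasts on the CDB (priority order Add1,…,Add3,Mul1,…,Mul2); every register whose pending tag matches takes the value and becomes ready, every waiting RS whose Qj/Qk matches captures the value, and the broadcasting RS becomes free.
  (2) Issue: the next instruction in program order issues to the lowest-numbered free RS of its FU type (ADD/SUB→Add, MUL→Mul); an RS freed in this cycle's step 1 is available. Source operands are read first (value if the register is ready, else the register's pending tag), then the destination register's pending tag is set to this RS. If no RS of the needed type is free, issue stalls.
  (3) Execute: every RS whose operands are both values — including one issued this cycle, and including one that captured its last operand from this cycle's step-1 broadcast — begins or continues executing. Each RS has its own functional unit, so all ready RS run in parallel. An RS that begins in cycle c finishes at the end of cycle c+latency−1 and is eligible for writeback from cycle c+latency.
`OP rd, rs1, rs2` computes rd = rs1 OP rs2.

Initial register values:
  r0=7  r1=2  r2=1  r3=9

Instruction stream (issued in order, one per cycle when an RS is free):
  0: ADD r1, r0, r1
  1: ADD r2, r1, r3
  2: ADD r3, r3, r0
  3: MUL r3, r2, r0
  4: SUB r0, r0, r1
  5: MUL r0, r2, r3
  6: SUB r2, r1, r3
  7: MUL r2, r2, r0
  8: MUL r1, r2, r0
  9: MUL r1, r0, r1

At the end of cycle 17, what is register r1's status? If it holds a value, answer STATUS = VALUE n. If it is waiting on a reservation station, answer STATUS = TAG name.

STATUS = TAG Mul2

  c1: issue ADD r1<-Add1  regs: r0:7,r1:Add1,r2:1,r3:9
  c2: issue ADD r2<-Add2  regs: r0:7,r1:Add1,r2:Add2,r3:9
  c3: CDB Add1=9; issue ADD r3<-Add1  regs: r0:7,r1:9,r2:Add2,r3:Add1
  c4: issue MUL r3<-Mul1  regs: r0:7,r1:9,r2:Add2,r3:Mul1
  c5: CDB Add1=16; issue SUB r0<-Add1  regs: r0:Add1,r1:9,r2:Add2,r3:Mul1
  c6: CDB Add2=18; issue MUL r0<-Mul2  regs: r0:Mul2,r1:9,r2:18,r3:Mul1
  c7: CDB Add1=-2; issue SUB r2<-Add1  regs: r0:Mul2,r1:9,r2:Add1,r3:Mul1
  c8: stall  regs: r0:Mul2,r1:9,r2:Add1,r3:Mul1
  c9: stall  regs: r0:Mul2,r1:9,r2:Add1,r3:Mul1
  c10: CDB Mul1=126; issue MUL r2<-Mul1  regs: r0:Mul2,r1:9,r2:Mul1,r3:126
  c11: stall  regs: r0:Mul2,r1:9,r2:Mul1,r3:126
  c12: CDB Add1=-117; stall  regs: r0:Mul2,r1:9,r2:Mul1,r3:126
  c13: stall  regs: r0:Mul2,r1:9,r2:Mul1,r3:126
  c14: CDB Mul2=2268; issue MUL r1<-Mul2  regs: r0:2268,r1:Mul2,r2:Mul1,r3:126
  c15: stall  regs: r0:2268,r1:Mul2,r2:Mul1,r3:126
  c16: stall  regs: r0:2268,r1:Mul2,r2:Mul1,r3:126
  c17: stall  regs: r0:2268,r1:Mul2,r2:Mul1,r3:126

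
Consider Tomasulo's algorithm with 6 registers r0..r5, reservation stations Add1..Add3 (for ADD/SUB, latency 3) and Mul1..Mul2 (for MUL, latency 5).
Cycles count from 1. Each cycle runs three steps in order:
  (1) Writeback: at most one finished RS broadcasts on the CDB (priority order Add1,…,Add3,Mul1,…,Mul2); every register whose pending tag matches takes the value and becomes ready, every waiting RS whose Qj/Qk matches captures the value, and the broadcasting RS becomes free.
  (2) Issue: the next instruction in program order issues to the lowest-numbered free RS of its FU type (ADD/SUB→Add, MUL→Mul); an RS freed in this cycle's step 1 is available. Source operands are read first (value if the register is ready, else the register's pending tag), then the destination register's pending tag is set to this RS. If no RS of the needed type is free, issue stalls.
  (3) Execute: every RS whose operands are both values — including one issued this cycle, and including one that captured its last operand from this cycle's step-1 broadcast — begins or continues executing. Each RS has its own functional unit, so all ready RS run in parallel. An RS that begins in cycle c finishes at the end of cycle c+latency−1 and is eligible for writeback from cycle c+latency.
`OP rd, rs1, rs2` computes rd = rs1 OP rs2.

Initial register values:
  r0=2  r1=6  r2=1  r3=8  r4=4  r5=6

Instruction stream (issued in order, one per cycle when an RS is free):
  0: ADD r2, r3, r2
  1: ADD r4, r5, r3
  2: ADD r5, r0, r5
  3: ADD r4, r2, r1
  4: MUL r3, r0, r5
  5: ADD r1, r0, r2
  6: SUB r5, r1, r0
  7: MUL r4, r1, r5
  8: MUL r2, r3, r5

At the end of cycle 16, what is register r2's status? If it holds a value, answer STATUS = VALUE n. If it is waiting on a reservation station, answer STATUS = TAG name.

c1: issue ADD r2<-Add1 | r0:2,r1:6,r2:Add1,r3:8,r4:4,r5:6
c2: issue ADD r4<-Add2 | r0:2,r1:6,r2:Add1,r3:8,r4:Add2,r5:6
c3: issue ADD r5<-Add3 | r0:2,r1:6,r2:Add1,r3:8,r4:Add2,r5:Add3
c4: CDB Add1=9; issue ADD r4<-Add1 | r0:2,r1:6,r2:9,r3:8,r4:Add1,r5:Add3
c5: CDB Add2=14; issue MUL r3<-Mul1 | r0:2,r1:6,r2:9,r3:Mul1,r4:Add1,r5:Add3
c6: CDB Add3=8; issue ADD r1<-Add2 | r0:2,r1:Add2,r2:9,r3:Mul1,r4:Add1,r5:8
c7: CDB Add1=15; issue SUB r5<-Add1 | r0:2,r1:Add2,r2:9,r3:Mul1,r4:15,r5:Add1
c8: issue MUL r4<-Mul2 | r0:2,r1:Add2,r2:9,r3:Mul1,r4:Mul2,r5:Add1
c9: CDB Add2=11; stall | r0:2,r1:11,r2:9,r3:Mul1,r4:Mul2,r5:Add1
c10: stall | r0:2,r1:11,r2:9,r3:Mul1,r4:Mul2,r5:Add1
c11: CDB Mul1=16; issue MUL r2<-Mul1 | r0:2,r1:11,r2:Mul1,r3:16,r4:Mul2,r5:Add1
c12: CDB Add1=9 | r0:2,r1:11,r2:Mul1,r3:16,r4:Mul2,r5:9
c13: - | r0:2,r1:11,r2:Mul1,r3:16,r4:Mul2,r5:9
c14: - | r0:2,r1:11,r2:Mul1,r3:16,r4:Mul2,r5:9
c15: - | r0:2,r1:11,r2:Mul1,r3:16,r4:Mul2,r5:9
c16: - | r0:2,r1:11,r2:Mul1,r3:16,r4:Mul2,r5:9

STATUS = TAG Mul1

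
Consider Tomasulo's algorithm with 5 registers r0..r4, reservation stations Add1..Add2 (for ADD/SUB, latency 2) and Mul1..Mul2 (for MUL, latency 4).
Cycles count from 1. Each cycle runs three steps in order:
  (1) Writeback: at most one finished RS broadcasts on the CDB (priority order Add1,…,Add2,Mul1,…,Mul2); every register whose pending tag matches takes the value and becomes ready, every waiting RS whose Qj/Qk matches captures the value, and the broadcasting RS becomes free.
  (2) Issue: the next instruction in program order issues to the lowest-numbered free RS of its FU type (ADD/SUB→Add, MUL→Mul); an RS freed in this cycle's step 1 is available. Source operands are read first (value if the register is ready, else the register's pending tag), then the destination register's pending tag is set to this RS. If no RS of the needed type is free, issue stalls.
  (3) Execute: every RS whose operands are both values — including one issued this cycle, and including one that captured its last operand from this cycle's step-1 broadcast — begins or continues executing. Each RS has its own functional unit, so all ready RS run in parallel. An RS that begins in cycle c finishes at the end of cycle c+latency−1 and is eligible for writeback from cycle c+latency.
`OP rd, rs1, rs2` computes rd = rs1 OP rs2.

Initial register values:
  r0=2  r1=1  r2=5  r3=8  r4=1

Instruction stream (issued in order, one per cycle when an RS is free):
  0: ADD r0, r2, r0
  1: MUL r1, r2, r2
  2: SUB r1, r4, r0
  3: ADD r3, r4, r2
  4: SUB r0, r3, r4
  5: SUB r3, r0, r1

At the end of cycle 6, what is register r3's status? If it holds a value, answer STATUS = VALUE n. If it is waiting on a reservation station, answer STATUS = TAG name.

STATUS = TAG Add2

cycle 1: issue ADD r0<-Add1 // r0:Add1,r1:1,r2:5,r3:8,r4:1
cycle 2: issue MUL r1<-Mul1 // r0:Add1,r1:Mul1,r2:5,r3:8,r4:1
cycle 3: CDB Add1=7; issue SUB r1<-Add1 // r0:7,r1:Add1,r2:5,r3:8,r4:1
cycle 4: issue ADD r3<-Add2 // r0:7,r1:Add1,r2:5,r3:Add2,r4:1
cycle 5: CDB Add1=-6; issue SUB r0<-Add1 // r0:Add1,r1:-6,r2:5,r3:Add2,r4:1
cycle 6: CDB Add2=6; issue SUB r3<-Add2 // r0:Add1,r1:-6,r2:5,r3:Add2,r4:1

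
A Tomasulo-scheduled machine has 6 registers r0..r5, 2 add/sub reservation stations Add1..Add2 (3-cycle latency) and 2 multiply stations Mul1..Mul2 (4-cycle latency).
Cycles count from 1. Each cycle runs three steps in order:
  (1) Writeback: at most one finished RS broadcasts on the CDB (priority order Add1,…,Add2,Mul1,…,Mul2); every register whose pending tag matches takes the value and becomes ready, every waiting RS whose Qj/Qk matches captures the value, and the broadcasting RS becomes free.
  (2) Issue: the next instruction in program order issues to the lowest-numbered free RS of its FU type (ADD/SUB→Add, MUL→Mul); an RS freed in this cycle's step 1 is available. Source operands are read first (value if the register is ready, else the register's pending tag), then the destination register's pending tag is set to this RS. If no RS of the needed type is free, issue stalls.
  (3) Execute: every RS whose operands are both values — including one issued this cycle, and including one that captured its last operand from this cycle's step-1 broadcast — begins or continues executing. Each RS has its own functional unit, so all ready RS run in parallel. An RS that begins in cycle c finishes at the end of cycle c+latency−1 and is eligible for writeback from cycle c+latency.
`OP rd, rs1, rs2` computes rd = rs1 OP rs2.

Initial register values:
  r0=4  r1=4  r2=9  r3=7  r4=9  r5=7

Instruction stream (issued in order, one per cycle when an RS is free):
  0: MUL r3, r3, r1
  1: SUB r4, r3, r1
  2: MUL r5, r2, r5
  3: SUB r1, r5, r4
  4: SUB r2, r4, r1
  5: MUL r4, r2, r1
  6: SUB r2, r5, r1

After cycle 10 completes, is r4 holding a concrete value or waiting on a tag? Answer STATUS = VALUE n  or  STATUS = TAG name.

  c1: issue MUL r3<-Mul1  regs: r0:4,r1:4,r2:9,r3:Mul1,r4:9,r5:7
  c2: issue SUB r4<-Add1  regs: r0:4,r1:4,r2:9,r3:Mul1,r4:Add1,r5:7
  c3: issue MUL r5<-Mul2  regs: r0:4,r1:4,r2:9,r3:Mul1,r4:Add1,r5:Mul2
  c4: issue SUB r1<-Add2  regs: r0:4,r1:Add2,r2:9,r3:Mul1,r4:Add1,r5:Mul2
  c5: CDB Mul1=28; stall  regs: r0:4,r1:Add2,r2:9,r3:28,r4:Add1,r5:Mul2
  c6: stall  regs: r0:4,r1:Add2,r2:9,r3:28,r4:Add1,r5:Mul2
  c7: CDB Mul2=63; stall  regs: r0:4,r1:Add2,r2:9,r3:28,r4:Add1,r5:63
  c8: CDB Add1=24; issue SUB r2<-Add1  regs: r0:4,r1:Add2,r2:Add1,r3:28,r4:24,r5:63
  c9: issue MUL r4<-Mul1  regs: r0:4,r1:Add2,r2:Add1,r3:28,r4:Mul1,r5:63
  c10: stall  regs: r0:4,r1:Add2,r2:Add1,r3:28,r4:Mul1,r5:63

STATUS = TAG Mul1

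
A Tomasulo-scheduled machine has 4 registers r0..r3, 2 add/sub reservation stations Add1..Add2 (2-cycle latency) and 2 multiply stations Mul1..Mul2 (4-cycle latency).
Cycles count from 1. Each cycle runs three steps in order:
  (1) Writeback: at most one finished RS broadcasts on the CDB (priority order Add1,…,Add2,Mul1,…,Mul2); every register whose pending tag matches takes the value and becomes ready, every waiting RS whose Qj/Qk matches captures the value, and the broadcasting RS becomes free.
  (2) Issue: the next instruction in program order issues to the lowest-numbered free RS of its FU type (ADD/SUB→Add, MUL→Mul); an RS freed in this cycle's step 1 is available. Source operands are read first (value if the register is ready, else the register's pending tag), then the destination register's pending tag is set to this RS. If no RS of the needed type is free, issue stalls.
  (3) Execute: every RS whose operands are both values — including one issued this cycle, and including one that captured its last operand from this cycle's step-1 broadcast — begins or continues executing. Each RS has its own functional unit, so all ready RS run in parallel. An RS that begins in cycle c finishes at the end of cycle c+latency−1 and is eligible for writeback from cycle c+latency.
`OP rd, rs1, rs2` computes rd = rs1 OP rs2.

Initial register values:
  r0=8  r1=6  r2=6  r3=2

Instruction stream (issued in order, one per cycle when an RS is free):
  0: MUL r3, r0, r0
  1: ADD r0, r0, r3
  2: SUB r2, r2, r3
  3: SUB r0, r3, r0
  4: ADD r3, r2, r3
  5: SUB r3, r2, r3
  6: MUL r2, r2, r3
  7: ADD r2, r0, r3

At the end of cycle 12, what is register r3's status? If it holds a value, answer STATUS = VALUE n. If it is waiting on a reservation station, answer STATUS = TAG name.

STATUS = VALUE -64

cycle 1: issue MUL r3<-Mul1 // r0:8,r1:6,r2:6,r3:Mul1
cycle 2: issue ADD r0<-Add1 // r0:Add1,r1:6,r2:6,r3:Mul1
cycle 3: issue SUB r2<-Add2 // r0:Add1,r1:6,r2:Add2,r3:Mul1
cycle 4: stall // r0:Add1,r1:6,r2:Add2,r3:Mul1
cycle 5: CDB Mul1=64; stall // r0:Add1,r1:6,r2:Add2,r3:64
cycle 6: stall // r0:Add1,r1:6,r2:Add2,r3:64
cycle 7: CDB Add1=72; issue SUB r0<-Add1 // r0:Add1,r1:6,r2:Add2,r3:64
cycle 8: CDB Add2=-58; issue ADD r3<-Add2 // r0:Add1,r1:6,r2:-58,r3:Add2
cycle 9: CDB Add1=-8; issue SUB r3<-Add1 // r0:-8,r1:6,r2:-58,r3:Add1
cycle 10: CDB Add2=6; issue MUL r2<-Mul1 // r0:-8,r1:6,r2:Mul1,r3:Add1
cycle 11: issue ADD r2<-Add2 // r0:-8,r1:6,r2:Add2,r3:Add1
cycle 12: CDB Add1=-64 // r0:-8,r1:6,r2:Add2,r3:-64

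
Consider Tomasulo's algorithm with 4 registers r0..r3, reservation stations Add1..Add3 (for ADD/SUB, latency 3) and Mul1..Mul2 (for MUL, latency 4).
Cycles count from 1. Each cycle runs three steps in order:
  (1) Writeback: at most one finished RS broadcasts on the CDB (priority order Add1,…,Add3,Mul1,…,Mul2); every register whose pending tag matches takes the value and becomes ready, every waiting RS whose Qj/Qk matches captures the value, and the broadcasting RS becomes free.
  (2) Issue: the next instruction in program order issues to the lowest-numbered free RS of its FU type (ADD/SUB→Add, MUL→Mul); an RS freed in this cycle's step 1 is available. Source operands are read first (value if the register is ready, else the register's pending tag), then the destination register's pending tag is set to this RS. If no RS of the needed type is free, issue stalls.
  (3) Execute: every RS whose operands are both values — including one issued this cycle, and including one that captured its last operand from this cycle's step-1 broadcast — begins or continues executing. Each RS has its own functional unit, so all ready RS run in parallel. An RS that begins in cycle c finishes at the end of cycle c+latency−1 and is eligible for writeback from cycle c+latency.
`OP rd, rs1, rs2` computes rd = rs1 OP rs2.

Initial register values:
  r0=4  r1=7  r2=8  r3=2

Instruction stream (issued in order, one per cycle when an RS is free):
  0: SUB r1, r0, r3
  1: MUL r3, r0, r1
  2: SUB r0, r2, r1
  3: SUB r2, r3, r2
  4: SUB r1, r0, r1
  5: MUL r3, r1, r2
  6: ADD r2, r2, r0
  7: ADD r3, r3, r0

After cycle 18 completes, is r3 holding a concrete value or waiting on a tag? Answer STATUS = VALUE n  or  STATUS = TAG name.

STATUS = VALUE 6

  c1: issue SUB r1<-Add1  regs: r0:4,r1:Add1,r2:8,r3:2
  c2: issue MUL r3<-Mul1  regs: r0:4,r1:Add1,r2:8,r3:Mul1
  c3: issue SUB r0<-Add2  regs: r0:Add2,r1:Add1,r2:8,r3:Mul1
  c4: CDB Add1=2; issue SUB r2<-Add1  regs: r0:Add2,r1:2,r2:Add1,r3:Mul1
  c5: issue SUB r1<-Add3  regs: r0:Add2,r1:Add3,r2:Add1,r3:Mul1
  c6: issue MUL r3<-Mul2  regs: r0:Add2,r1:Add3,r2:Add1,r3:Mul2
  c7: CDB Add2=6; issue ADD r2<-Add2  regs: r0:6,r1:Add3,r2:Add2,r3:Mul2
  c8: CDB Mul1=8; stall  regs: r0:6,r1:Add3,r2:Add2,r3:Mul2
  c9: stall  regs: r0:6,r1:Add3,r2:Add2,r3:Mul2
  c10: CDB Add3=4; issue ADD r3<-Add3  regs: r0:6,r1:4,r2:Add2,r3:Add3
  c11: CDB Add1=0  regs: r0:6,r1:4,r2:Add2,r3:Add3
  c12: -  regs: r0:6,r1:4,r2:Add2,r3:Add3
  c13: -  regs: r0:6,r1:4,r2:Add2,r3:Add3
  c14: CDB Add2=6  regs: r0:6,r1:4,r2:6,r3:Add3
  c15: CDB Mul2=0  regs: r0:6,r1:4,r2:6,r3:Add3
  c16: -  regs: r0:6,r1:4,r2:6,r3:Add3
  c17: -  regs: r0:6,r1:4,r2:6,r3:Add3
  c18: CDB Add3=6  regs: r0:6,r1:4,r2:6,r3:6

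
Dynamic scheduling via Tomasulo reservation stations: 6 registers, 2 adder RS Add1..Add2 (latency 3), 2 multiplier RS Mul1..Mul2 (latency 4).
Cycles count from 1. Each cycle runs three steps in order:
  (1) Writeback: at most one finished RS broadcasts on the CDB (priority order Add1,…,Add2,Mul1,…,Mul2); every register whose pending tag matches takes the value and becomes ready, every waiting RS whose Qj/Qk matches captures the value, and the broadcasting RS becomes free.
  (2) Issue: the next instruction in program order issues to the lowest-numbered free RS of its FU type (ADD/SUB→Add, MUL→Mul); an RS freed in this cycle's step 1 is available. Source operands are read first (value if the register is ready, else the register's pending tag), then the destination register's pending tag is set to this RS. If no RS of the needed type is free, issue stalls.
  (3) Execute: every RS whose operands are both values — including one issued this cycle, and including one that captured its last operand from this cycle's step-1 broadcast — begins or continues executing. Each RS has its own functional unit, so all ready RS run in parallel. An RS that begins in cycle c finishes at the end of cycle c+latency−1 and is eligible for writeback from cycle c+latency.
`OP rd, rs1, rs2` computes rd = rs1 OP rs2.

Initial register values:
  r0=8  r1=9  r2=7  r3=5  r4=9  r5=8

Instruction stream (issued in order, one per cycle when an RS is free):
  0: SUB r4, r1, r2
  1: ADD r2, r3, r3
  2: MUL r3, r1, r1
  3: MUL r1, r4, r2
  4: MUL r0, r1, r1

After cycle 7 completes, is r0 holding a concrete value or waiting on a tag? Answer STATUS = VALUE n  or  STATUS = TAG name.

STATUS = TAG Mul1

cycle 1: issue SUB r4<-Add1 // r0:8,r1:9,r2:7,r3:5,r4:Add1,r5:8
cycle 2: issue ADD r2<-Add2 // r0:8,r1:9,r2:Add2,r3:5,r4:Add1,r5:8
cycle 3: issue MUL r3<-Mul1 // r0:8,r1:9,r2:Add2,r3:Mul1,r4:Add1,r5:8
cycle 4: CDB Add1=2; issue MUL r1<-Mul2 // r0:8,r1:Mul2,r2:Add2,r3:Mul1,r4:2,r5:8
cycle 5: CDB Add2=10; stall // r0:8,r1:Mul2,r2:10,r3:Mul1,r4:2,r5:8
cycle 6: stall // r0:8,r1:Mul2,r2:10,r3:Mul1,r4:2,r5:8
cycle 7: CDB Mul1=81; issue MUL r0<-Mul1 // r0:Mul1,r1:Mul2,r2:10,r3:81,r4:2,r5:8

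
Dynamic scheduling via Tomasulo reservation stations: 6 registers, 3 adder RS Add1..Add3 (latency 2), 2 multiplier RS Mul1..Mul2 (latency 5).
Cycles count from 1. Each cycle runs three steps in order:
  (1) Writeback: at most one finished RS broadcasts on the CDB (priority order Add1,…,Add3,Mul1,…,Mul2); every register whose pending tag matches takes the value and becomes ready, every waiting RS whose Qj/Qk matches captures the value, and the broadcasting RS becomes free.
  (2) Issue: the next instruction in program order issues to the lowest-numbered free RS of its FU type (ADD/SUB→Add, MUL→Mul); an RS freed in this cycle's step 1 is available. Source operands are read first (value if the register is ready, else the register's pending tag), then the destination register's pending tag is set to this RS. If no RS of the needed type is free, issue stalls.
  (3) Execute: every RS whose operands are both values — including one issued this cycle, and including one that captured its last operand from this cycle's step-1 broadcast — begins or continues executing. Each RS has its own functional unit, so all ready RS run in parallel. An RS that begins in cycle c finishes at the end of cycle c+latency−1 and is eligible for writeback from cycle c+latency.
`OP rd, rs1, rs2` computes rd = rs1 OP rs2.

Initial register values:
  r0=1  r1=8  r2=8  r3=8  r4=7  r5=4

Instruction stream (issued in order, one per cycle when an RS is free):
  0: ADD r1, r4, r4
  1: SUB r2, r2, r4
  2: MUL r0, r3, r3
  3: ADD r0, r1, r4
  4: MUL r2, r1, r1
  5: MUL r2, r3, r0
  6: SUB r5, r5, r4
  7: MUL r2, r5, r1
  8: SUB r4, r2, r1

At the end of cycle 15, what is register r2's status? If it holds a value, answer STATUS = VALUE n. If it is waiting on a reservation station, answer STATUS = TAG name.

STATUS = TAG Mul2

cycle 1: issue ADD r1<-Add1 // r0:1,r1:Add1,r2:8,r3:8,r4:7,r5:4
cycle 2: issue SUB r2<-Add2 // r0:1,r1:Add1,r2:Add2,r3:8,r4:7,r5:4
cycle 3: CDB Add1=14; issue MUL r0<-Mul1 // r0:Mul1,r1:14,r2:Add2,r3:8,r4:7,r5:4
cycle 4: CDB Add2=1; issue ADD r0<-Add1 // r0:Add1,r1:14,r2:1,r3:8,r4:7,r5:4
cycle 5: issue MUL r2<-Mul2 // r0:Add1,r1:14,r2:Mul2,r3:8,r4:7,r5:4
cycle 6: CDB Add1=21; stall // r0:21,r1:14,r2:Mul2,r3:8,r4:7,r5:4
cycle 7: stall // r0:21,r1:14,r2:Mul2,r3:8,r4:7,r5:4
cycle 8: CDB Mul1=64; issue MUL r2<-Mul1 // r0:21,r1:14,r2:Mul1,r3:8,r4:7,r5:4
cycle 9: issue SUB r5<-Add1 // r0:21,r1:14,r2:Mul1,r3:8,r4:7,r5:Add1
cycle 10: CDB Mul2=196; issue MUL r2<-Mul2 // r0:21,r1:14,r2:Mul2,r3:8,r4:7,r5:Add1
cycle 11: CDB Add1=-3; issue SUB r4<-Add1 // r0:21,r1:14,r2:Mul2,r3:8,r4:Add1,r5:-3
cycle 12: - // r0:21,r1:14,r2:Mul2,r3:8,r4:Add1,r5:-3
cycle 13: CDB Mul1=168 // r0:21,r1:14,r2:Mul2,r3:8,r4:Add1,r5:-3
cycle 14: - // r0:21,r1:14,r2:Mul2,r3:8,r4:Add1,r5:-3
cycle 15: - // r0:21,r1:14,r2:Mul2,r3:8,r4:Add1,r5:-3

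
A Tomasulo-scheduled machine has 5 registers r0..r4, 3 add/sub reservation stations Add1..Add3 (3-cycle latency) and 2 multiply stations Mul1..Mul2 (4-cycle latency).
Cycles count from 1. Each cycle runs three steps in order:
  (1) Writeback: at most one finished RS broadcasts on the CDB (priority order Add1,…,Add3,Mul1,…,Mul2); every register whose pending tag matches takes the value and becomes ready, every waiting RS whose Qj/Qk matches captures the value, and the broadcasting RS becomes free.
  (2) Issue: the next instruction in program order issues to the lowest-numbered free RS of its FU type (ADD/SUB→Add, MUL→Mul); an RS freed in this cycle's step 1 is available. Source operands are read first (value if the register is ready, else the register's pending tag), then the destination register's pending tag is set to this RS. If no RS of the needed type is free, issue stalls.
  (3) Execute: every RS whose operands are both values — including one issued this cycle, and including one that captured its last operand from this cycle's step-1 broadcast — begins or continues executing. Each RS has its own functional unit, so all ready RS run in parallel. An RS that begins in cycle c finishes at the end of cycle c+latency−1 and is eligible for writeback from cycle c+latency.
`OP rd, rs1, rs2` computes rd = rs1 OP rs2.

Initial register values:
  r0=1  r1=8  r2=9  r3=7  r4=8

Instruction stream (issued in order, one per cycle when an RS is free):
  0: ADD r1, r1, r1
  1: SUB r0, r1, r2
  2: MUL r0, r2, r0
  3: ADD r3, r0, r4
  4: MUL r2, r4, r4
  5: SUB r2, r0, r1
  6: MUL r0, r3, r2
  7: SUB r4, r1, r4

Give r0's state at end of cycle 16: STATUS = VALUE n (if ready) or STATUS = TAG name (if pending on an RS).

STATUS = TAG Mul2

cycle 1: issue ADD r1<-Add1 // r0:1,r1:Add1,r2:9,r3:7,r4:8
cycle 2: issue SUB r0<-Add2 // r0:Add2,r1:Add1,r2:9,r3:7,r4:8
cycle 3: issue MUL r0<-Mul1 // r0:Mul1,r1:Add1,r2:9,r3:7,r4:8
cycle 4: CDB Add1=16; issue ADD r3<-Add1 // r0:Mul1,r1:16,r2:9,r3:Add1,r4:8
cycle 5: issue MUL r2<-Mul2 // r0:Mul1,r1:16,r2:Mul2,r3:Add1,r4:8
cycle 6: issue SUB r2<-Add3 // r0:Mul1,r1:16,r2:Add3,r3:Add1,r4:8
cycle 7: CDB Add2=7; stall // r0:Mul1,r1:16,r2:Add3,r3:Add1,r4:8
cycle 8: stall // r0:Mul1,r1:16,r2:Add3,r3:Add1,r4:8
cycle 9: CDB Mul2=64; issue MUL r0<-Mul2 // r0:Mul2,r1:16,r2:Add3,r3:Add1,r4:8
cycle 10: issue SUB r4<-Add2 // r0:Mul2,r1:16,r2:Add3,r3:Add1,r4:Add2
cycle 11: CDB Mul1=63 // r0:Mul2,r1:16,r2:Add3,r3:Add1,r4:Add2
cycle 12: - // r0:Mul2,r1:16,r2:Add3,r3:Add1,r4:Add2
cycle 13: CDB Add2=8 // r0:Mul2,r1:16,r2:Add3,r3:Add1,r4:8
cycle 14: CDB Add1=71 // r0:Mul2,r1:16,r2:Add3,r3:71,r4:8
cycle 15: CDB Add3=47 // r0:Mul2,r1:16,r2:47,r3:71,r4:8
cycle 16: - // r0:Mul2,r1:16,r2:47,r3:71,r4:8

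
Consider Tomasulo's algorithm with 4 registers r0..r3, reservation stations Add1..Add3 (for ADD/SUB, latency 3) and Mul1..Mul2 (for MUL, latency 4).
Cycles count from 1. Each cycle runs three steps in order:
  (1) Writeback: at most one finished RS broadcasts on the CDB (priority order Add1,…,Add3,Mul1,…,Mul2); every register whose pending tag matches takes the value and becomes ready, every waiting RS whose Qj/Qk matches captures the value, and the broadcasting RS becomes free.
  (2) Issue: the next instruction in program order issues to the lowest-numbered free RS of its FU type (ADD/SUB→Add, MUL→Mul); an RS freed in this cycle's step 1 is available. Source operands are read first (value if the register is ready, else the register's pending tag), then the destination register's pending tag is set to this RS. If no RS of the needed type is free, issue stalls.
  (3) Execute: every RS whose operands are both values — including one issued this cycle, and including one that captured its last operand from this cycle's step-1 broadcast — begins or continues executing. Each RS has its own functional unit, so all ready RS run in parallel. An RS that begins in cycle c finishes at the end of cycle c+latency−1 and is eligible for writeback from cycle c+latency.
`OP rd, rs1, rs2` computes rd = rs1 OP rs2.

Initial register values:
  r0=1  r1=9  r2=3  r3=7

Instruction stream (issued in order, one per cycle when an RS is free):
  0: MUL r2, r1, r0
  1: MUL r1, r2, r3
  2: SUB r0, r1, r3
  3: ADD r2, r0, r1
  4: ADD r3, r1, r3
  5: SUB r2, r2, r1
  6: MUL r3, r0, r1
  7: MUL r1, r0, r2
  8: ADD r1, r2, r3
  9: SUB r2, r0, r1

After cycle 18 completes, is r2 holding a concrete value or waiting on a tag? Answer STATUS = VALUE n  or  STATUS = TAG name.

c1: issue MUL r2<-Mul1 | r0:1,r1:9,r2:Mul1,r3:7
c2: issue MUL r1<-Mul2 | r0:1,r1:Mul2,r2:Mul1,r3:7
c3: issue SUB r0<-Add1 | r0:Add1,r1:Mul2,r2:Mul1,r3:7
c4: issue ADD r2<-Add2 | r0:Add1,r1:Mul2,r2:Add2,r3:7
c5: CDB Mul1=9; issue ADD r3<-Add3 | r0:Add1,r1:Mul2,r2:Add2,r3:Add3
c6: stall | r0:Add1,r1:Mul2,r2:Add2,r3:Add3
c7: stall | r0:Add1,r1:Mul2,r2:Add2,r3:Add3
c8: stall | r0:Add1,r1:Mul2,r2:Add2,r3:Add3
c9: CDB Mul2=63; stall | r0:Add1,r1:63,r2:Add2,r3:Add3
c10: stall | r0:Add1,r1:63,r2:Add2,r3:Add3
c11: stall | r0:Add1,r1:63,r2:Add2,r3:Add3
c12: CDB Add1=56; issue SUB r2<-Add1 | r0:56,r1:63,r2:Add1,r3:Add3
c13: CDB Add3=70; issue MUL r3<-Mul1 | r0:56,r1:63,r2:Add1,r3:Mul1
c14: issue MUL r1<-Mul2 | r0:56,r1:Mul2,r2:Add1,r3:Mul1
c15: CDB Add2=119; issue ADD r1<-Add2 | r0:56,r1:Add2,r2:Add1,r3:Mul1
c16: issue SUB r2<-Add3 | r0:56,r1:Add2,r2:Add3,r3:Mul1
c17: CDB Mul1=3528 | r0:56,r1:Add2,r2:Add3,r3:3528
c18: CDB Add1=56 | r0:56,r1:Add2,r2:Add3,r3:3528

STATUS = TAG Add3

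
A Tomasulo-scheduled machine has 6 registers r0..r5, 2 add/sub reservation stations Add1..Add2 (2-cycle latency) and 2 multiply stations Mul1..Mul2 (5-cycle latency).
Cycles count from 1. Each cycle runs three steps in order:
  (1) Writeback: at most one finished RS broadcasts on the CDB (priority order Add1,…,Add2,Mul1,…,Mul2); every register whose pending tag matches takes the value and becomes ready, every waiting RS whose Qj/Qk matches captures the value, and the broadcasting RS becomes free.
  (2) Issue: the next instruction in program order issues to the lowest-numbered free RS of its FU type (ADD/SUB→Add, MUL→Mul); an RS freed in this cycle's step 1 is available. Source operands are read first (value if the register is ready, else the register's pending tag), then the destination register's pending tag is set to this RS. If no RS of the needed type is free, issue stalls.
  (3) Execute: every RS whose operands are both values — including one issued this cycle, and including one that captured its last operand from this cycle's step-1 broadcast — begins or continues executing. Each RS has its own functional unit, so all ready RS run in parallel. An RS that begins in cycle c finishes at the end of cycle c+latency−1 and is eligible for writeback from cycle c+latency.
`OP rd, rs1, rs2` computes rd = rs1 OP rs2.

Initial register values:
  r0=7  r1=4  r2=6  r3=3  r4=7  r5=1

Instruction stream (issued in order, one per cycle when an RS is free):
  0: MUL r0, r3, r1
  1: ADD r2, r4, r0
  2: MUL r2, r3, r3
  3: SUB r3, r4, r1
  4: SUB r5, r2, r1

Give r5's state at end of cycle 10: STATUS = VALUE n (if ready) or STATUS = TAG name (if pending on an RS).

  c1: issue MUL r0<-Mul1  regs: r0:Mul1,r1:4,r2:6,r3:3,r4:7,r5:1
  c2: issue ADD r2<-Add1  regs: r0:Mul1,r1:4,r2:Add1,r3:3,r4:7,r5:1
  c3: issue MUL r2<-Mul2  regs: r0:Mul1,r1:4,r2:Mul2,r3:3,r4:7,r5:1
  c4: issue SUB r3<-Add2  regs: r0:Mul1,r1:4,r2:Mul2,r3:Add2,r4:7,r5:1
  c5: stall  regs: r0:Mul1,r1:4,r2:Mul2,r3:Add2,r4:7,r5:1
  c6: CDB Add2=3; issue SUB r5<-Add2  regs: r0:Mul1,r1:4,r2:Mul2,r3:3,r4:7,r5:Add2
  c7: CDB Mul1=12  regs: r0:12,r1:4,r2:Mul2,r3:3,r4:7,r5:Add2
  c8: CDB Mul2=9  regs: r0:12,r1:4,r2:9,r3:3,r4:7,r5:Add2
  c9: CDB Add1=19  regs: r0:12,r1:4,r2:9,r3:3,r4:7,r5:Add2
  c10: CDB Add2=5  regs: r0:12,r1:4,r2:9,r3:3,r4:7,r5:5

STATUS = VALUE 5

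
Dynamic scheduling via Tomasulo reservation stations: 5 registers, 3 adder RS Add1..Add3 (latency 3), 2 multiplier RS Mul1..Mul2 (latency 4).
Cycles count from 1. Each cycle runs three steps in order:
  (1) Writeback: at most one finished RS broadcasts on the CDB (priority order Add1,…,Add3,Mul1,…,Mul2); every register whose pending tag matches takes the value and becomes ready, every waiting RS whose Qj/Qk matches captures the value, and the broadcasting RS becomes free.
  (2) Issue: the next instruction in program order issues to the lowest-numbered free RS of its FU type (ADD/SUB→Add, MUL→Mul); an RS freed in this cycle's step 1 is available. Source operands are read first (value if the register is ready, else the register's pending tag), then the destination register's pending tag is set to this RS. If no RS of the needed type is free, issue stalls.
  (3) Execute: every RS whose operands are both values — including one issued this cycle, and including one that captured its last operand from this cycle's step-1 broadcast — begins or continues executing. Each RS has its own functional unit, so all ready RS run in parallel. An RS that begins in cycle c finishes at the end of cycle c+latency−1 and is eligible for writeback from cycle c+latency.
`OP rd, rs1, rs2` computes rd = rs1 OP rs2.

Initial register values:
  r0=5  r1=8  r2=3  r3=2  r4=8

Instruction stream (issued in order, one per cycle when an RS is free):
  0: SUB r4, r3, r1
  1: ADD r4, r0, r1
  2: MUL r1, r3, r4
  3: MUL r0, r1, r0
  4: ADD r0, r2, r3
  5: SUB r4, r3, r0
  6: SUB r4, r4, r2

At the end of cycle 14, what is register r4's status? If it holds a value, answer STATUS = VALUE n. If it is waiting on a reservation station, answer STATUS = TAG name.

cycle 1: issue SUB r4<-Add1 // r0:5,r1:8,r2:3,r3:2,r4:Add1
cycle 2: issue ADD r4<-Add2 // r0:5,r1:8,r2:3,r3:2,r4:Add2
cycle 3: issue MUL r1<-Mul1 // r0:5,r1:Mul1,r2:3,r3:2,r4:Add2
cycle 4: CDB Add1=-6; issue MUL r0<-Mul2 // r0:Mul2,r1:Mul1,r2:3,r3:2,r4:Add2
cycle 5: CDB Add2=13; issue ADD r0<-Add1 // r0:Add1,r1:Mul1,r2:3,r3:2,r4:13
cycle 6: issue SUB r4<-Add2 // r0:Add1,r1:Mul1,r2:3,r3:2,r4:Add2
cycle 7: issue SUB r4<-Add3 // r0:Add1,r1:Mul1,r2:3,r3:2,r4:Add3
cycle 8: CDB Add1=5 // r0:5,r1:Mul1,r2:3,r3:2,r4:Add3
cycle 9: CDB Mul1=26 // r0:5,r1:26,r2:3,r3:2,r4:Add3
cycle 10: - // r0:5,r1:26,r2:3,r3:2,r4:Add3
cycle 11: CDB Add2=-3 // r0:5,r1:26,r2:3,r3:2,r4:Add3
cycle 12: - // r0:5,r1:26,r2:3,r3:2,r4:Add3
cycle 13: CDB Mul2=130 // r0:5,r1:26,r2:3,r3:2,r4:Add3
cycle 14: CDB Add3=-6 // r0:5,r1:26,r2:3,r3:2,r4:-6

STATUS = VALUE -6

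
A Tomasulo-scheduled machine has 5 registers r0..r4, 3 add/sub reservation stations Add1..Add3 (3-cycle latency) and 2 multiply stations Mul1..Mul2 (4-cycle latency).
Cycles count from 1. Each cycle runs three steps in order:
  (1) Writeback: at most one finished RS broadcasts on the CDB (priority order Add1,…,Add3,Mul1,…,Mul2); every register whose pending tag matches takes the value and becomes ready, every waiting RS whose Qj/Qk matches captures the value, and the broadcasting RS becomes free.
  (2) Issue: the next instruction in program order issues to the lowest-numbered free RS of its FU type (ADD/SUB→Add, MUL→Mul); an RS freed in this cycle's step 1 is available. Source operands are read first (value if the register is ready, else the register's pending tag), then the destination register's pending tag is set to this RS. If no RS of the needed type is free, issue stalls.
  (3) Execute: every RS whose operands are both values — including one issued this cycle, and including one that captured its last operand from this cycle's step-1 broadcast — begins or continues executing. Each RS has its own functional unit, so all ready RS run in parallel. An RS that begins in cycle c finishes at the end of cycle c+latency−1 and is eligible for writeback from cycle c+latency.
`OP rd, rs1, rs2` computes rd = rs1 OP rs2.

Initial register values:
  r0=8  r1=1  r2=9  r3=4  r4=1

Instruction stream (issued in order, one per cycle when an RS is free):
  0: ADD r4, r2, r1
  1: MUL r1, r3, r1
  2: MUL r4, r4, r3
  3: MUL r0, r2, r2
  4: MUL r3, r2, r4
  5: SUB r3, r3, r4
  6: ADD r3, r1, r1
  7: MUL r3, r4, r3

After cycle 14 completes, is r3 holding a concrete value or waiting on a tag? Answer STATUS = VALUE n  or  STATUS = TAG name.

cycle 1: issue ADD r4<-Add1 // r0:8,r1:1,r2:9,r3:4,r4:Add1
cycle 2: issue MUL r1<-Mul1 // r0:8,r1:Mul1,r2:9,r3:4,r4:Add1
cycle 3: issue MUL r4<-Mul2 // r0:8,r1:Mul1,r2:9,r3:4,r4:Mul2
cycle 4: CDB Add1=10; stall // r0:8,r1:Mul1,r2:9,r3:4,r4:Mul2
cycle 5: stall // r0:8,r1:Mul1,r2:9,r3:4,r4:Mul2
cycle 6: CDB Mul1=4; issue MUL r0<-Mul1 // r0:Mul1,r1:4,r2:9,r3:4,r4:Mul2
cycle 7: stall // r0:Mul1,r1:4,r2:9,r3:4,r4:Mul2
cycle 8: CDB Mul2=40; issue MUL r3<-Mul2 // r0:Mul1,r1:4,r2:9,r3:Mul2,r4:40
cycle 9: issue SUB r3<-Add1 // r0:Mul1,r1:4,r2:9,r3:Add1,r4:40
cycle 10: CDB Mul1=81; issue ADD r3<-Add2 // r0:81,r1:4,r2:9,r3:Add2,r4:40
cycle 11: issue MUL r3<-Mul1 // r0:81,r1:4,r2:9,r3:Mul1,r4:40
cycle 12: CDB Mul2=360 // r0:81,r1:4,r2:9,r3:Mul1,r4:40
cycle 13: CDB Add2=8 // r0:81,r1:4,r2:9,r3:Mul1,r4:40
cycle 14: - // r0:81,r1:4,r2:9,r3:Mul1,r4:40

STATUS = TAG Mul1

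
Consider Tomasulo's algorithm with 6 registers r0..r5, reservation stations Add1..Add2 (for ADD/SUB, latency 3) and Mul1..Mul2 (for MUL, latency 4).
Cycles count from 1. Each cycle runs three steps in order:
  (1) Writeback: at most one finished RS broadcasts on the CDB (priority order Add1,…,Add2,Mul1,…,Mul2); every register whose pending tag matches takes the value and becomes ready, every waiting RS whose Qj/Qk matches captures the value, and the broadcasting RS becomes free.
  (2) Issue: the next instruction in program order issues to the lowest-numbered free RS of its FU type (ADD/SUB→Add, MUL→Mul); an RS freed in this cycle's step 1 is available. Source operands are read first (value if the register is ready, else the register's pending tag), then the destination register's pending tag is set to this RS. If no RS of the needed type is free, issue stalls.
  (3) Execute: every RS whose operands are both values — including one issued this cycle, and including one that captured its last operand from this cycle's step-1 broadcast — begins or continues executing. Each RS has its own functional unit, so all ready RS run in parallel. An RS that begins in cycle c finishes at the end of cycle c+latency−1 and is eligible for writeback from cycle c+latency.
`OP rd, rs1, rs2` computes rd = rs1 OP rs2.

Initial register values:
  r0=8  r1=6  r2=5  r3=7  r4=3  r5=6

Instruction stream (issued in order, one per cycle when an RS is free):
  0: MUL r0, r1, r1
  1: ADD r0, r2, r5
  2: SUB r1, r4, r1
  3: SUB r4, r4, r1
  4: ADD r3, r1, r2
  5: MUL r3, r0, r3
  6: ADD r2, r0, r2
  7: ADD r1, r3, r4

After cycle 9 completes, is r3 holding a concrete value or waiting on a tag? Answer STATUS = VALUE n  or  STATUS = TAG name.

STATUS = TAG Mul1

cycle 1: issue MUL r0<-Mul1 // r0:Mul1,r1:6,r2:5,r3:7,r4:3,r5:6
cycle 2: issue ADD r0<-Add1 // r0:Add1,r1:6,r2:5,r3:7,r4:3,r5:6
cycle 3: issue SUB r1<-Add2 // r0:Add1,r1:Add2,r2:5,r3:7,r4:3,r5:6
cycle 4: stall // r0:Add1,r1:Add2,r2:5,r3:7,r4:3,r5:6
cycle 5: CDB Add1=11; issue SUB r4<-Add1 // r0:11,r1:Add2,r2:5,r3:7,r4:Add1,r5:6
cycle 6: CDB Add2=-3; issue ADD r3<-Add2 // r0:11,r1:-3,r2:5,r3:Add2,r4:Add1,r5:6
cycle 7: CDB Mul1=36; issue MUL r3<-Mul1 // r0:11,r1:-3,r2:5,r3:Mul1,r4:Add1,r5:6
cycle 8: stall // r0:11,r1:-3,r2:5,r3:Mul1,r4:Add1,r5:6
cycle 9: CDB Add1=6; issue ADD r2<-Add1 // r0:11,r1:-3,r2:Add1,r3:Mul1,r4:6,r5:6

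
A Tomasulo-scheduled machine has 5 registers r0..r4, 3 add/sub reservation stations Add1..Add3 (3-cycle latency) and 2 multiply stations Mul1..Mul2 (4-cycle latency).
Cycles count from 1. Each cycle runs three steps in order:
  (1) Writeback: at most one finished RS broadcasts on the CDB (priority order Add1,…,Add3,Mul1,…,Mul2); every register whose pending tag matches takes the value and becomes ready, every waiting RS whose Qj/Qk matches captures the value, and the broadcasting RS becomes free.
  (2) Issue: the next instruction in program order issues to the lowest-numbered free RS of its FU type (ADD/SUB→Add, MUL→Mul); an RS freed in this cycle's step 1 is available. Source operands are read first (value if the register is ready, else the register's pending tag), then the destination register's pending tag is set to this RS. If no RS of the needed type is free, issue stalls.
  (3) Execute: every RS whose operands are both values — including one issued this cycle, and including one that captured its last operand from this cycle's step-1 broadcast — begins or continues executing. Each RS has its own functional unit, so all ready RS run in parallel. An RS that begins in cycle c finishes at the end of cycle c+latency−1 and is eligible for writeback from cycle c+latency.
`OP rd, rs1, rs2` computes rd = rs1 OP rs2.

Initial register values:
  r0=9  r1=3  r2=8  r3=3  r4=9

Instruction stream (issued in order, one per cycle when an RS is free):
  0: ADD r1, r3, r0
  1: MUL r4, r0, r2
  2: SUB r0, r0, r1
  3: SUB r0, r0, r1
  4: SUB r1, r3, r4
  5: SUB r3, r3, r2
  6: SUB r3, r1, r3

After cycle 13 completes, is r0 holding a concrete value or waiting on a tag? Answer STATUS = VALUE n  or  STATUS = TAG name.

STATUS = VALUE -15

  c1: issue ADD r1<-Add1  regs: r0:9,r1:Add1,r2:8,r3:3,r4:9
  c2: issue MUL r4<-Mul1  regs: r0:9,r1:Add1,r2:8,r3:3,r4:Mul1
  c3: issue SUB r0<-Add2  regs: r0:Add2,r1:Add1,r2:8,r3:3,r4:Mul1
  c4: CDB Add1=12; issue SUB r0<-Add1  regs: r0:Add1,r1:12,r2:8,r3:3,r4:Mul1
  c5: issue SUB r1<-Add3  regs: r0:Add1,r1:Add3,r2:8,r3:3,r4:Mul1
  c6: CDB Mul1=72; stall  regs: r0:Add1,r1:Add3,r2:8,r3:3,r4:72
  c7: CDB Add2=-3; issue SUB r3<-Add2  regs: r0:Add1,r1:Add3,r2:8,r3:Add2,r4:72
  c8: stall  regs: r0:Add1,r1:Add3,r2:8,r3:Add2,r4:72
  c9: CDB Add3=-69; issue SUB r3<-Add3  regs: r0:Add1,r1:-69,r2:8,r3:Add3,r4:72
  c10: CDB Add1=-15  regs: r0:-15,r1:-69,r2:8,r3:Add3,r4:72
  c11: CDB Add2=-5  regs: r0:-15,r1:-69,r2:8,r3:Add3,r4:72
  c12: -  regs: r0:-15,r1:-69,r2:8,r3:Add3,r4:72
  c13: -  regs: r0:-15,r1:-69,r2:8,r3:Add3,r4:72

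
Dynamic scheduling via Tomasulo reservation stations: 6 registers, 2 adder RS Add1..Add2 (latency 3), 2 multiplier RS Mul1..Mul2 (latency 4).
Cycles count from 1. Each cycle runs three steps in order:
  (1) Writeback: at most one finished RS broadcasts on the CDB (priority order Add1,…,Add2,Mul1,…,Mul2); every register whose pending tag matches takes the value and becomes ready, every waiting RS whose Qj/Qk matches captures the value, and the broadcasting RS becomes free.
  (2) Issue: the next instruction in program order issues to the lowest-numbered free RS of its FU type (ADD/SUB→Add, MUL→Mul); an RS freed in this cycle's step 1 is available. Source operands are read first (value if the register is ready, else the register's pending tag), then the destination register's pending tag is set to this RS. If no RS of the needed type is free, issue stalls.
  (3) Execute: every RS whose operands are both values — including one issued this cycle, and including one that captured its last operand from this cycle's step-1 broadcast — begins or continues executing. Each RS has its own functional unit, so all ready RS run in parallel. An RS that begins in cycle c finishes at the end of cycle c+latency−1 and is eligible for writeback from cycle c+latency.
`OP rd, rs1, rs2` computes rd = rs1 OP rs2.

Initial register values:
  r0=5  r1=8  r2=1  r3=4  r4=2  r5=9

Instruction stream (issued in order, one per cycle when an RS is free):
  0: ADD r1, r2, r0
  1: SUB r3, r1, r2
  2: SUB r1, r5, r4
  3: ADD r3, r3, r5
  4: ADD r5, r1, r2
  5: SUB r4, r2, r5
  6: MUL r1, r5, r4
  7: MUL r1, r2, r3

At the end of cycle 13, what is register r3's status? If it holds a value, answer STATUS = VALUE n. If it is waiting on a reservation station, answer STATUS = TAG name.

cycle 1: issue ADD r1<-Add1 // r0:5,r1:Add1,r2:1,r3:4,r4:2,r5:9
cycle 2: issue SUB r3<-Add2 // r0:5,r1:Add1,r2:1,r3:Add2,r4:2,r5:9
cycle 3: stall // r0:5,r1:Add1,r2:1,r3:Add2,r4:2,r5:9
cycle 4: CDB Add1=6; issue SUB r1<-Add1 // r0:5,r1:Add1,r2:1,r3:Add2,r4:2,r5:9
cycle 5: stall // r0:5,r1:Add1,r2:1,r3:Add2,r4:2,r5:9
cycle 6: stall // r0:5,r1:Add1,r2:1,r3:Add2,r4:2,r5:9
cycle 7: CDB Add1=7; issue ADD r3<-Add1 // r0:5,r1:7,r2:1,r3:Add1,r4:2,r5:9
cycle 8: CDB Add2=5; issue ADD r5<-Add2 // r0:5,r1:7,r2:1,r3:Add1,r4:2,r5:Add2
cycle 9: stall // r0:5,r1:7,r2:1,r3:Add1,r4:2,r5:Add2
cycle 10: stall // r0:5,r1:7,r2:1,r3:Add1,r4:2,r5:Add2
cycle 11: CDB Add1=14; issue SUB r4<-Add1 // r0:5,r1:7,r2:1,r3:14,r4:Add1,r5:Add2
cycle 12: CDB Add2=8; issue MUL r1<-Mul1 // r0:5,r1:Mul1,r2:1,r3:14,r4:Add1,r5:8
cycle 13: issue MUL r1<-Mul2 // r0:5,r1:Mul2,r2:1,r3:14,r4:Add1,r5:8

STATUS = VALUE 14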